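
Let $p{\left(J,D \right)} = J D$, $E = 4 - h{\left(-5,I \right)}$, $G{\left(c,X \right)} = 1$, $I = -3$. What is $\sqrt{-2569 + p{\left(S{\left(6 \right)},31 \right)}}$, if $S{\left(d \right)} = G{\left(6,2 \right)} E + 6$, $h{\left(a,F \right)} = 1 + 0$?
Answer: $i \sqrt{2290} \approx 47.854 i$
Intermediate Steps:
$h{\left(a,F \right)} = 1$
$E = 3$ ($E = 4 - 1 = 3$)
$S{\left(d \right)} = 9$ ($S{\left(d \right)} = 1 \cdot 3 + 6 = 3 + 6 = 9$)
$p{\left(J,D \right)} = D J$
$\sqrt{-2569 + p{\left(S{\left(6 \right)},31 \right)}} = \sqrt{-2569 + 31 \cdot 9} = \sqrt{-2569 + 279} = \sqrt{-2290} = i \sqrt{2290}$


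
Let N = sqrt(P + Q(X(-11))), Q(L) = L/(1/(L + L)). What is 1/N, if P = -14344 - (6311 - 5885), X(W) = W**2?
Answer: sqrt(907)/3628 ≈ 0.0083011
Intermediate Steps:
P = -14770 (P = -14344 - 1*426 = -14344 - 426 = -14770)
Q(L) = 2*L**2 (Q(L) = L/(1/(2*L)) = L/((1/(2*L))) = L*(2*L) = 2*L**2)
N = 4*sqrt(907) (N = sqrt(-14770 + 2*((-11)**2)**2) = sqrt(-14770 + 2*121**2) = sqrt(-14770 + 2*14641) = sqrt(-14770 + 29282) = sqrt(14512) = 4*sqrt(907) ≈ 120.47)
1/N = 1/(4*sqrt(907)) = sqrt(907)/3628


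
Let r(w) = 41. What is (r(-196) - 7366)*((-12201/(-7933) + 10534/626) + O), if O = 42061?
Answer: -765347386108725/2483029 ≈ -3.0823e+8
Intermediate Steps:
(r(-196) - 7366)*((-12201/(-7933) + 10534/626) + O) = (41 - 7366)*((-12201/(-7933) + 10534/626) + 42061) = -7325*((-12201*(-1/7933) + 10534*(1/626)) + 42061) = -7325*((12201/7933 + 5267/313) + 42061) = -7325*(45602024/2483029 + 42061) = -7325*104484284793/2483029 = -765347386108725/2483029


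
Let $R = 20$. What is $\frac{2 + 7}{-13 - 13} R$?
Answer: $- \frac{90}{13} \approx -6.9231$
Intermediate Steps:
$\frac{2 + 7}{-13 - 13} R = \frac{2 + 7}{-13 - 13} \cdot 20 = \frac{9}{-26} \cdot 20 = 9 \left(- \frac{1}{26}\right) 20 = \left(- \frac{9}{26}\right) 20 = - \frac{90}{13}$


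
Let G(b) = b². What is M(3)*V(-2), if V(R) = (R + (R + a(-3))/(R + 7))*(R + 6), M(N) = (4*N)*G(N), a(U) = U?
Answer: -1296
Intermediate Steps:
M(N) = 4*N³ (M(N) = (4*N)*N² = 4*N³)
V(R) = (6 + R)*(R + (-3 + R)/(7 + R)) (V(R) = (R + (R - 3)/(R + 7))*(R + 6) = (R + (-3 + R)/(7 + R))*(6 + R) = (6 + R)*(R + (-3 + R)/(7 + R)))
M(3)*V(-2) = (4*3³)*((-18 + (-2)³ + 14*(-2)² + 45*(-2))/(7 - 2)) = (4*27)*((-18 - 8 + 14*4 - 90)/5) = 108*((-18 - 8 + 56 - 90)/5) = 108*((⅕)*(-60)) = 108*(-12) = -1296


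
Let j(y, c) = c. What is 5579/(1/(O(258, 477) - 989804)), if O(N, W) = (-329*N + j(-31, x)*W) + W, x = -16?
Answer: -6035590939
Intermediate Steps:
O(N, W) = -329*N - 15*W (O(N, W) = (-329*N - 16*W) + W = -329*N - 15*W)
5579/(1/(O(258, 477) - 989804)) = 5579/(1/((-329*258 - 15*477) - 989804)) = 5579/(1/((-84882 - 7155) - 989804)) = 5579/(1/(-92037 - 989804)) = 5579/(1/(-1081841)) = 5579/(-1/1081841) = 5579*(-1081841) = -6035590939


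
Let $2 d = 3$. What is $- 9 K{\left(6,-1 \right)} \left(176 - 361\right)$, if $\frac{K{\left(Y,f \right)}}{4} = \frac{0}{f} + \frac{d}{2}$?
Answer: $4995$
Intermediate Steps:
$d = \frac{3}{2}$ ($d = \frac{1}{2} \cdot 3 = \frac{3}{2} \approx 1.5$)
$K{\left(Y,f \right)} = 3$ ($K{\left(Y,f \right)} = 4 \left(\frac{0}{f} + \frac{3}{2 \cdot 2}\right) = 4 \left(0 + \frac{3}{2} \cdot \frac{1}{2}\right) = 4 \left(0 + \frac{3}{4}\right) = 4 \cdot \frac{3}{4} = 3$)
$- 9 K{\left(6,-1 \right)} \left(176 - 361\right) = \left(-9\right) 3 \left(176 - 361\right) = \left(-27\right) \left(-185\right) = 4995$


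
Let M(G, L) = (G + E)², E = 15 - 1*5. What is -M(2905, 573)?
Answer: -8497225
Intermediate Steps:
E = 10 (E = 15 - 5 = 10)
M(G, L) = (10 + G)² (M(G, L) = (G + 10)² = (10 + G)²)
-M(2905, 573) = -(10 + 2905)² = -1*2915² = -1*8497225 = -8497225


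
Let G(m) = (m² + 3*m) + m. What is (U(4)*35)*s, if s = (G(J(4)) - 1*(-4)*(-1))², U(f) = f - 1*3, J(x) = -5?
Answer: 35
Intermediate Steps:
G(m) = m² + 4*m
U(f) = -3 + f (U(f) = f - 3 = -3 + f)
s = 1 (s = (-5*(4 - 5) - 1*(-4)*(-1))² = (-5*(-1) + 4*(-1))² = (5 - 4)² = 1² = 1)
(U(4)*35)*s = ((-3 + 4)*35)*1 = (1*35)*1 = 35*1 = 35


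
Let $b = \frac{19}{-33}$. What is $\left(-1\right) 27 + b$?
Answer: $- \frac{910}{33} \approx -27.576$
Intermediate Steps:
$b = - \frac{19}{33}$ ($b = 19 \left(- \frac{1}{33}\right) = - \frac{19}{33} \approx -0.57576$)
$\left(-1\right) 27 + b = \left(-1\right) 27 - \frac{19}{33} = -27 - \frac{19}{33} = - \frac{910}{33}$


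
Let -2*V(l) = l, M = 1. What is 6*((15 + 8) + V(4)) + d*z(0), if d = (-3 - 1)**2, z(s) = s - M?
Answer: 110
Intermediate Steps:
V(l) = -l/2
z(s) = -1 + s (z(s) = s - 1*1 = s - 1 = -1 + s)
d = 16 (d = (-4)**2 = 16)
6*((15 + 8) + V(4)) + d*z(0) = 6*((15 + 8) - 1/2*4) + 16*(-1 + 0) = 6*(23 - 2) + 16*(-1) = 6*21 - 16 = 126 - 16 = 110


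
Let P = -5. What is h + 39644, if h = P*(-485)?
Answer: 42069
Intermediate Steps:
h = 2425 (h = -5*(-485) = 2425)
h + 39644 = 2425 + 39644 = 42069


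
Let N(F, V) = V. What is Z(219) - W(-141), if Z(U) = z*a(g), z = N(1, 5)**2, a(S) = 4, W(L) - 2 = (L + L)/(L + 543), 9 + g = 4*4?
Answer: 6613/67 ≈ 98.702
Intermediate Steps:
g = 7 (g = -9 + 4*4 = -9 + 16 = 7)
W(L) = 2 + 2*L/(543 + L) (W(L) = 2 + (L + L)/(L + 543) = 2 + (2*L)/(543 + L) = 2 + 2*L/(543 + L))
z = 25 (z = 5**2 = 25)
Z(U) = 100 (Z(U) = 25*4 = 100)
Z(219) - W(-141) = 100 - 2*(543 + 2*(-141))/(543 - 141) = 100 - 2*(543 - 282)/402 = 100 - 2*261/402 = 100 - 1*87/67 = 100 - 87/67 = 6613/67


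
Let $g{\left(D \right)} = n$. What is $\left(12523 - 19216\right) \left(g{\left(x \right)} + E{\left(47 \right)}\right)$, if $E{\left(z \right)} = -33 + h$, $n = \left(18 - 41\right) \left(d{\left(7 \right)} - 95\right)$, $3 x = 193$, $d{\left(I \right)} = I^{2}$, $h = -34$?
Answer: $-6632763$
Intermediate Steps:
$x = \frac{193}{3}$ ($x = \frac{1}{3} \cdot 193 = \frac{193}{3} \approx 64.333$)
$n = 1058$ ($n = \left(18 - 41\right) \left(7^{2} - 95\right) = - 23 \left(49 - 95\right) = \left(-23\right) \left(-46\right) = 1058$)
$g{\left(D \right)} = 1058$
$E{\left(z \right)} = -67$ ($E{\left(z \right)} = -33 - 34 = -67$)
$\left(12523 - 19216\right) \left(g{\left(x \right)} + E{\left(47 \right)}\right) = \left(12523 - 19216\right) \left(1058 - 67\right) = \left(-6693\right) 991 = -6632763$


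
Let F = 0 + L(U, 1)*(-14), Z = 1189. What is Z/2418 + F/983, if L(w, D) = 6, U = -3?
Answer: 965675/2376894 ≈ 0.40628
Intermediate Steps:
F = -84 (F = 0 + 6*(-14) = 0 - 84 = -84)
Z/2418 + F/983 = 1189/2418 - 84/983 = 965675/2376894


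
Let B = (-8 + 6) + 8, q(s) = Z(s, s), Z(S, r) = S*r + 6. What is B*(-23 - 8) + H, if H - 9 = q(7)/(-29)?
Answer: -5188/29 ≈ -178.90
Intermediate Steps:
Z(S, r) = 6 + S*r
q(s) = 6 + s² (q(s) = 6 + s*s = 6 + s²)
H = 206/29 (H = 9 + (6 + 7²)/(-29) = 9 + (6 + 49)*(-1/29) = 9 + 55*(-1/29) = 9 - 55/29 = 206/29 ≈ 7.1034)
B = 6 (B = -2 + 8 = 6)
B*(-23 - 8) + H = 6*(-23 - 8) + 206/29 = 6*(-31) + 206/29 = -186 + 206/29 = -5188/29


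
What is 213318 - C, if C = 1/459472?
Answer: 98013648095/459472 ≈ 2.1332e+5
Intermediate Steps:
C = 1/459472 ≈ 2.1764e-6
213318 - C = 213318 - 1*1/459472 = 213318 - 1/459472 = 98013648095/459472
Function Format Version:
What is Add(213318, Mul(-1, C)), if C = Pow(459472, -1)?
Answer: Rational(98013648095, 459472) ≈ 2.1332e+5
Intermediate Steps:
C = Rational(1, 459472) ≈ 2.1764e-6
Add(213318, Mul(-1, C)) = Add(213318, Mul(-1, Rational(1, 459472))) = Add(213318, Rational(-1, 459472)) = Rational(98013648095, 459472)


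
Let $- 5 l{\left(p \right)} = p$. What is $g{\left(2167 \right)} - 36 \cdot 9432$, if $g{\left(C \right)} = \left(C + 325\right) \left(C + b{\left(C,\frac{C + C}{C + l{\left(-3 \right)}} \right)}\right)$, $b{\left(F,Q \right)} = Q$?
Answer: $\frac{27450457248}{5419} \approx 5.0656 \cdot 10^{6}$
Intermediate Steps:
$l{\left(p \right)} = - \frac{p}{5}$
$g{\left(C \right)} = \left(325 + C\right) \left(C + \frac{2 C}{\frac{3}{5} + C}\right)$ ($g{\left(C \right)} = \left(C + 325\right) \left(C + \frac{C + C}{C - - \frac{3}{5}}\right) = \left(325 + C\right) \left(C + \frac{2 C}{C + \frac{3}{5}}\right) = \left(325 + C\right) \left(C + \frac{2 C}{\frac{3}{5} + C}\right)$)
$g{\left(2167 \right)} - 36 \cdot 9432 = \frac{2167 \left(4225 + 5 \cdot 2167^{2} + 1638 \cdot 2167\right)}{3 + 5 \cdot 2167} - 36 \cdot 9432 = \frac{2167 \left(4225 + 5 \cdot 4695889 + 3549546\right)}{3 + 10835} - 339552 = \frac{2167 \left(4225 + 23479445 + 3549546\right)}{10838} - 339552 = 2167 \cdot \frac{1}{10838} \cdot 27033216 - 339552 = \frac{29290489536}{5419} - 339552 = \frac{27450457248}{5419}$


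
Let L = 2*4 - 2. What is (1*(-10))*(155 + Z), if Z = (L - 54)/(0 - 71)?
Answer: -110530/71 ≈ -1556.8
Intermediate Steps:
L = 6 (L = 8 - 2 = 6)
Z = 48/71 (Z = (6 - 54)/(0 - 71) = -48/(-71) = -48*(-1/71) = 48/71 ≈ 0.67606)
(1*(-10))*(155 + Z) = (1*(-10))*(155 + 48/71) = -10*11053/71 = -110530/71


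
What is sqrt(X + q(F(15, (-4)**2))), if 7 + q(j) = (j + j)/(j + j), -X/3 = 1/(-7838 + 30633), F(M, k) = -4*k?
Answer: 3*I*sqrt(346415615)/22795 ≈ 2.4495*I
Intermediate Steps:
X = -3/22795 (X = -3/(-7838 + 30633) = -3/22795 ≈ -0.00013161)
q(j) = -6 (q(j) = -7 + (j + j)/(j + j) = -7 + (2*j)/((2*j)) = -7 + (2*j)*(1/(2*j)) = -7 + 1 = -6)
sqrt(X + q(F(15, (-4)**2))) = sqrt(-3/22795 - 6) = sqrt(-136773/22795) = 3*I*sqrt(346415615)/22795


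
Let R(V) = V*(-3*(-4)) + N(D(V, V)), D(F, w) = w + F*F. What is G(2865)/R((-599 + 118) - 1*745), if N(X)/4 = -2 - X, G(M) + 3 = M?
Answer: -1431/3011060 ≈ -0.00047525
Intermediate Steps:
G(M) = -3 + M
D(F, w) = w + F**2
N(X) = -8 - 4*X (N(X) = 4*(-2 - X) = -8 - 4*X)
R(V) = -8 - 4*V**2 + 8*V (R(V) = V*(-3*(-4)) + (-8 - 4*(V + V**2)) = V*12 + (-8 + (-4*V - 4*V**2)) = 12*V + (-8 - 4*V - 4*V**2) = -8 - 4*V**2 + 8*V)
G(2865)/R((-599 + 118) - 1*745) = (-3 + 2865)/(-8 - 4*((-599 + 118) - 1*745)**2 + 8*((-599 + 118) - 1*745)) = 2862/(-8 - 4*(-481 - 745)**2 + 8*(-481 - 745)) = 2862/(-8 - 4*(-1226)**2 + 8*(-1226)) = 2862/(-8 - 4*1503076 - 9808) = 2862/(-8 - 6012304 - 9808) = 2862/(-6022120) = 2862*(-1/6022120) = -1431/3011060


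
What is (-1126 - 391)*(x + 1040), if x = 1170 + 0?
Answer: -3352570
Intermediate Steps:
x = 1170
(-1126 - 391)*(x + 1040) = (-1126 - 391)*(1170 + 1040) = -1517*2210 = -3352570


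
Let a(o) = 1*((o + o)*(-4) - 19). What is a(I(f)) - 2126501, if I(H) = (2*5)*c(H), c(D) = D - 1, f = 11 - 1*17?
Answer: -2125960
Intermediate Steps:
f = -6 (f = 11 - 17 = -6)
c(D) = -1 + D
I(H) = -10 + 10*H (I(H) = (2*5)*(-1 + H) = 10*(-1 + H) = -10 + 10*H)
a(o) = -19 - 8*o (a(o) = 1*((2*o)*(-4) - 19) = 1*(-8*o - 19) = 1*(-19 - 8*o) = -19 - 8*o)
a(I(f)) - 2126501 = (-19 - 8*(-10 + 10*(-6))) - 2126501 = (-19 - 8*(-10 - 60)) - 2126501 = (-19 - 8*(-70)) - 2126501 = (-19 + 560) - 2126501 = 541 - 2126501 = -2125960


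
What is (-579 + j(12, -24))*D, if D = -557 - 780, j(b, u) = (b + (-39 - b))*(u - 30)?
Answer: -2041599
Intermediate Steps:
j(b, u) = 1170 - 39*u (j(b, u) = -39*(-30 + u) = 1170 - 39*u)
D = -1337
(-579 + j(12, -24))*D = (-579 + (1170 - 39*(-24)))*(-1337) = (-579 + (1170 + 936))*(-1337) = (-579 + 2106)*(-1337) = 1527*(-1337) = -2041599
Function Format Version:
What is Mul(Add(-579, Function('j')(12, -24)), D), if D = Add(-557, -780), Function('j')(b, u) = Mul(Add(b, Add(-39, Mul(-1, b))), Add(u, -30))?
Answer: -2041599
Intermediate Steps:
Function('j')(b, u) = Add(1170, Mul(-39, u)) (Function('j')(b, u) = Mul(-39, Add(-30, u)) = Add(1170, Mul(-39, u)))
D = -1337
Mul(Add(-579, Function('j')(12, -24)), D) = Mul(Add(-579, Add(1170, Mul(-39, -24))), -1337) = Mul(Add(-579, Add(1170, 936)), -1337) = Mul(Add(-579, 2106), -1337) = Mul(1527, -1337) = -2041599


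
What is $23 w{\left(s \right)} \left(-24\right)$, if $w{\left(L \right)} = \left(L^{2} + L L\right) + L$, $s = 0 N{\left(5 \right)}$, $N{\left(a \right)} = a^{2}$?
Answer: $0$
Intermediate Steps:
$s = 0$ ($s = 0 \cdot 5^{2} = 0 \cdot 25 = 0$)
$w{\left(L \right)} = L + 2 L^{2}$ ($w{\left(L \right)} = \left(L^{2} + L^{2}\right) + L = 2 L^{2} + L = L + 2 L^{2}$)
$23 w{\left(s \right)} \left(-24\right) = 23 \cdot 0 \left(1 + 2 \cdot 0\right) \left(-24\right) = 23 \cdot 0 \left(1 + 0\right) \left(-24\right) = 23 \cdot 0 \cdot 1 \left(-24\right) = 23 \cdot 0 \left(-24\right) = 0 \left(-24\right) = 0$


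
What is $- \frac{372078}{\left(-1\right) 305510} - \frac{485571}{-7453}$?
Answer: $\frac{75559946772}{1138483015} \approx 66.369$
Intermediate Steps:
$- \frac{372078}{\left(-1\right) 305510} - \frac{485571}{-7453} = - \frac{372078}{-305510} - - \frac{485571}{7453} = \left(-372078\right) \left(- \frac{1}{305510}\right) + \frac{485571}{7453} = \frac{186039}{152755} + \frac{485571}{7453} = \frac{75559946772}{1138483015}$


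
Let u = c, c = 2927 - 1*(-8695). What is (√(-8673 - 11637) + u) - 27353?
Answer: -15731 + I*√20310 ≈ -15731.0 + 142.51*I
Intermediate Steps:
c = 11622 (c = 2927 + 8695 = 11622)
u = 11622
(√(-8673 - 11637) + u) - 27353 = (√(-8673 - 11637) + 11622) - 27353 = (√(-20310) + 11622) - 27353 = (I*√20310 + 11622) - 27353 = (11622 + I*√20310) - 27353 = -15731 + I*√20310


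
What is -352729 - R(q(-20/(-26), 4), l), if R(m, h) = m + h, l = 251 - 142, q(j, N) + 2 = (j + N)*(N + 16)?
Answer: -4588108/13 ≈ -3.5293e+5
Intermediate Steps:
q(j, N) = -2 + (16 + N)*(N + j) (q(j, N) = -2 + (j + N)*(N + 16) = -2 + (N + j)*(16 + N) = -2 + (16 + N)*(N + j))
l = 109
R(m, h) = h + m
-352729 - R(q(-20/(-26), 4), l) = -352729 - (109 + (-2 + 4**2 + 16*4 + 16*(-20/(-26)) + 4*(-20/(-26)))) = -352729 - (109 + (-2 + 16 + 64 + 16*(-20*(-1/26)) + 4*(-20*(-1/26)))) = -352729 - (109 + (-2 + 16 + 64 + 16*(10/13) + 4*(10/13))) = -352729 - (109 + (-2 + 16 + 64 + 160/13 + 40/13)) = -352729 - (109 + 1214/13) = -352729 - 1*2631/13 = -352729 - 2631/13 = -4588108/13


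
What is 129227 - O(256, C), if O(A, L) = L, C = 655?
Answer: 128572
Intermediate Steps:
129227 - O(256, C) = 129227 - 1*655 = 129227 - 655 = 128572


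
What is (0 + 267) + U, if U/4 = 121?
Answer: 751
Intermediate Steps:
U = 484 (U = 4*121 = 484)
(0 + 267) + U = (0 + 267) + 484 = 267 + 484 = 751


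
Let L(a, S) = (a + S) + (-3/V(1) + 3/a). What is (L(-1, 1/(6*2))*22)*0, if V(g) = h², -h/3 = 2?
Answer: 0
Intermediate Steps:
h = -6 (h = -3*2 = -6)
V(g) = 36 (V(g) = (-6)² = 36)
L(a, S) = -1/12 + S + a + 3/a (L(a, S) = (a + S) + (-3/36 + 3/a) = (S + a) + (-3*1/36 + 3/a) = (S + a) + (-1/12 + 3/a) = -1/12 + S + a + 3/a)
(L(-1, 1/(6*2))*22)*0 = ((-1/12 + 1/(6*2) - 1 + 3/(-1))*22)*0 = ((-1/12 + 1/12 - 1 + 3*(-1))*22)*0 = ((-1/12 + 1*(1/12) - 1 - 3)*22)*0 = ((-1/12 + 1/12 - 1 - 3)*22)*0 = -4*22*0 = -88*0 = 0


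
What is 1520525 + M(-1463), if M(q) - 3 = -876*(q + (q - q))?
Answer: 2802116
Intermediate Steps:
M(q) = 3 - 876*q (M(q) = 3 - 876*(q + (q - q)) = 3 - 876*(q + 0) = 3 - 876*q)
1520525 + M(-1463) = 1520525 + (3 - 876*(-1463)) = 1520525 + (3 + 1281588) = 1520525 + 1281591 = 2802116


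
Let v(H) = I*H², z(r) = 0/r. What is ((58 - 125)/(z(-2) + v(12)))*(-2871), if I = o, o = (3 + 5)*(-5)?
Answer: -21373/640 ≈ -33.395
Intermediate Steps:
z(r) = 0
o = -40 (o = 8*(-5) = -40)
I = -40
v(H) = -40*H²
((58 - 125)/(z(-2) + v(12)))*(-2871) = ((58 - 125)/(0 - 40*12²))*(-2871) = -67/(0 - 40*144)*(-2871) = -67/(0 - 5760)*(-2871) = -67/(-5760)*(-2871) = -67*(-1/5760)*(-2871) = (67/5760)*(-2871) = -21373/640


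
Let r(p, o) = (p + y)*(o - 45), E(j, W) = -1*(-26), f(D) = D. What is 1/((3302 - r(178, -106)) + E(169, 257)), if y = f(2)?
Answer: 1/30508 ≈ 3.2778e-5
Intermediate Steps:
E(j, W) = 26
y = 2
r(p, o) = (-45 + o)*(2 + p) (r(p, o) = (p + 2)*(o - 45) = (2 + p)*(-45 + o) = (-45 + o)*(2 + p))
1/((3302 - r(178, -106)) + E(169, 257)) = 1/((3302 - (-90 - 45*178 + 2*(-106) - 106*178)) + 26) = 1/((3302 - (-90 - 8010 - 212 - 18868)) + 26) = 1/((3302 - 1*(-27180)) + 26) = 1/((3302 + 27180) + 26) = 1/(30482 + 26) = 1/30508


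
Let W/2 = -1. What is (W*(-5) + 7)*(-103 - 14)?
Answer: -1989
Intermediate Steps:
W = -2 (W = 2*(-1) = -2)
(W*(-5) + 7)*(-103 - 14) = (-2*(-5) + 7)*(-103 - 14) = (10 + 7)*(-117) = 17*(-117) = -1989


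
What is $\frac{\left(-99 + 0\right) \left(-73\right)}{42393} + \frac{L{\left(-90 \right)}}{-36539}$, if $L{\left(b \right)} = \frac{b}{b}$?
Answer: $\frac{88008320}{516332609} \approx 0.17045$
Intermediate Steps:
$L{\left(b \right)} = 1$
$\frac{\left(-99 + 0\right) \left(-73\right)}{42393} + \frac{L{\left(-90 \right)}}{-36539} = \frac{\left(-99 + 0\right) \left(-73\right)}{42393} + 1 \frac{1}{-36539} = \left(-99\right) \left(-73\right) \frac{1}{42393} + 1 \left(- \frac{1}{36539}\right) = 7227 \cdot \frac{1}{42393} - \frac{1}{36539} = \frac{2409}{14131} - \frac{1}{36539} = \frac{88008320}{516332609}$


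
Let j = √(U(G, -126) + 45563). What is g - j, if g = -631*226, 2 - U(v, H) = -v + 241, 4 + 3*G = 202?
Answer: -142606 - √45390 ≈ -1.4282e+5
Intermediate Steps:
G = 66 (G = -4/3 + (⅓)*202 = -4/3 + 202/3 = 66)
U(v, H) = -239 + v (U(v, H) = 2 - (-v + 241) = 2 - (241 - v) = 2 + (-241 + v) = -239 + v)
j = √45390 (j = √((-239 + 66) + 45563) = √(-173 + 45563) = √45390 ≈ 213.05)
g = -142606
g - j = -142606 - √45390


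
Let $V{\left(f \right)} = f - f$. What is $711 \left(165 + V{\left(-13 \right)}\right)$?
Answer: $117315$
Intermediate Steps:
$V{\left(f \right)} = 0$
$711 \left(165 + V{\left(-13 \right)}\right) = 711 \left(165 + 0\right) = 711 \cdot 165 = 117315$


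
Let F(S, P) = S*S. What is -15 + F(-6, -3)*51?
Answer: 1821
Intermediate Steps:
F(S, P) = S**2
-15 + F(-6, -3)*51 = -15 + (-6)**2*51 = -15 + 36*51 = -15 + 1836 = 1821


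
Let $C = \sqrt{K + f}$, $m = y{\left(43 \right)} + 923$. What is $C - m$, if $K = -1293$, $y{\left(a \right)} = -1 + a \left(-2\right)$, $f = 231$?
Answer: $-836 + 3 i \sqrt{118} \approx -836.0 + 32.588 i$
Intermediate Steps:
$y{\left(a \right)} = -1 - 2 a$
$m = 836$ ($m = \left(-1 - 86\right) + 923 = -87 + 923 = 836$)
$C = 3 i \sqrt{118}$ ($C = \sqrt{-1293 + 231} = \sqrt{-1062} = 3 i \sqrt{118} \approx 32.588 i$)
$C - m = 3 i \sqrt{118} - 836 = -836 + 3 i \sqrt{118}$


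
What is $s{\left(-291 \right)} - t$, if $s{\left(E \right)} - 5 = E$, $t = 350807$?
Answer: $-351093$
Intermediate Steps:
$s{\left(E \right)} = 5 + E$
$s{\left(-291 \right)} - t = \left(5 - 291\right) - 350807 = -286 - 350807 = -351093$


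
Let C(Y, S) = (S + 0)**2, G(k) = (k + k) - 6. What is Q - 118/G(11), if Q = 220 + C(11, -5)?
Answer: 1901/8 ≈ 237.63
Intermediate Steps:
G(k) = -6 + 2*k (G(k) = 2*k - 6 = -6 + 2*k)
C(Y, S) = S**2
Q = 245 (Q = 220 + (-5)**2 = 220 + 25 = 245)
Q - 118/G(11) = 245 - 118/(-6 + 2*11) = 245 - 118/(-6 + 22) = 245 - 118/16 = 245 - 118*1/16 = 245 - 59/8 = 1901/8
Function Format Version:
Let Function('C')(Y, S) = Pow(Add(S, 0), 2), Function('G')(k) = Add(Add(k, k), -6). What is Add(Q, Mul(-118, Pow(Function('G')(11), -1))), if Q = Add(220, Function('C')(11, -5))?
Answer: Rational(1901, 8) ≈ 237.63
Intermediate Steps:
Function('G')(k) = Add(-6, Mul(2, k)) (Function('G')(k) = Add(Mul(2, k), -6) = Add(-6, Mul(2, k)))
Function('C')(Y, S) = Pow(S, 2)
Q = 245 (Q = Add(220, Pow(-5, 2)) = Add(220, 25) = 245)
Add(Q, Mul(-118, Pow(Function('G')(11), -1))) = Add(245, Mul(-118, Pow(Add(-6, Mul(2, 11)), -1))) = Add(245, Mul(-118, Pow(Add(-6, 22), -1))) = Add(245, Mul(-118, Pow(16, -1))) = Add(245, Mul(-118, Rational(1, 16))) = Add(245, Rational(-59, 8)) = Rational(1901, 8)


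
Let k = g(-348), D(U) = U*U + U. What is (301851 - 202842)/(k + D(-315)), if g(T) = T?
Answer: 33003/32854 ≈ 1.0045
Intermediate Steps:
D(U) = U + U² (D(U) = U² + U = U + U²)
k = -348
(301851 - 202842)/(k + D(-315)) = (301851 - 202842)/(-348 - 315*(1 - 315)) = 99009/(-348 - 315*(-314)) = 99009/(-348 + 98910) = 99009/98562 = 99009*(1/98562) = 33003/32854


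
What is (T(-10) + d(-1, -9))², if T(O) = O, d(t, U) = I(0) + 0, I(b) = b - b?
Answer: 100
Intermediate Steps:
I(b) = 0
d(t, U) = 0 (d(t, U) = 0 + 0 = 0)
(T(-10) + d(-1, -9))² = (-10 + 0)² = (-10)² = 100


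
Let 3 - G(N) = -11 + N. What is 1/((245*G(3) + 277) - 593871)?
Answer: -1/590899 ≈ -1.6923e-6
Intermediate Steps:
G(N) = 14 - N (G(N) = 3 - (-11 + N) = 3 + (11 - N) = 14 - N)
1/((245*G(3) + 277) - 593871) = 1/((245*(14 - 1*3) + 277) - 593871) = 1/((245*(14 - 3) + 277) - 593871) = 1/((245*11 + 277) - 593871) = 1/((2695 + 277) - 593871) = 1/(2972 - 593871) = 1/(-590899) = -1/590899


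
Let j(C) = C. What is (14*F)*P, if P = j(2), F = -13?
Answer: -364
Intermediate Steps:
P = 2
(14*F)*P = (14*(-13))*2 = -182*2 = -364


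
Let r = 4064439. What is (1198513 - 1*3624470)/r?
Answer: -2425957/4064439 ≈ -0.59687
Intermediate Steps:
(1198513 - 1*3624470)/r = (1198513 - 1*3624470)/4064439 = (1198513 - 3624470)*(1/4064439) = -2425957*1/4064439 = -2425957/4064439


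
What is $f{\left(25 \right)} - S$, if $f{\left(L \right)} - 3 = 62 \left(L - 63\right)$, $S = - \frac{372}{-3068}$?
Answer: $- \frac{1804844}{767} \approx -2353.1$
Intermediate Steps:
$S = \frac{93}{767}$ ($S = \left(-372\right) \left(- \frac{1}{3068}\right) = \frac{93}{767} \approx 0.12125$)
$f{\left(L \right)} = -3903 + 62 L$ ($f{\left(L \right)} = 3 + 62 \left(L - 63\right) = 3 + 62 \left(-63 + L\right) = 3 + \left(-3906 + 62 L\right) = -3903 + 62 L$)
$f{\left(25 \right)} - S = \left(-3903 + 62 \cdot 25\right) - \frac{93}{767} = \left(-3903 + 1550\right) - \frac{93}{767} = -2353 - \frac{93}{767} = - \frac{1804844}{767}$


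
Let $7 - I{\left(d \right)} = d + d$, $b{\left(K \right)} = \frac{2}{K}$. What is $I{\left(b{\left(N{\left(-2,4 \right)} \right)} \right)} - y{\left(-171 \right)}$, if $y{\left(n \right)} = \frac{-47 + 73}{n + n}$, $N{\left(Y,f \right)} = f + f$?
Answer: $\frac{2249}{342} \approx 6.576$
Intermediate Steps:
$N{\left(Y,f \right)} = 2 f$
$y{\left(n \right)} = \frac{13}{n}$ ($y{\left(n \right)} = \frac{26}{2 n} = 26 \frac{1}{2 n} = \frac{13}{n}$)
$I{\left(d \right)} = 7 - 2 d$ ($I{\left(d \right)} = 7 - \left(d + d\right) = 7 - 2 d$)
$I{\left(b{\left(N{\left(-2,4 \right)} \right)} \right)} - y{\left(-171 \right)} = \left(7 - 2 \frac{2}{2 \cdot 4}\right) - \frac{13}{-171} = \left(7 - 2 \cdot \frac{2}{8}\right) - 13 \left(- \frac{1}{171}\right) = \left(7 - 2 \cdot 2 \cdot \frac{1}{8}\right) - - \frac{13}{171} = \left(7 - \frac{1}{2}\right) + \frac{13}{171} = \frac{13}{2} + \frac{13}{171} = \frac{2249}{342}$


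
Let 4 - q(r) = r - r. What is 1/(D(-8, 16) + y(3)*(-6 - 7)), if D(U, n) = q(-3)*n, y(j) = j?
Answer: 1/25 ≈ 0.040000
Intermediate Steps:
q(r) = 4 (q(r) = 4 - (r - r) = 4 - 1*0 = 4 + 0 = 4)
D(U, n) = 4*n
1/(D(-8, 16) + y(3)*(-6 - 7)) = 1/(4*16 + 3*(-6 - 7)) = 1/(64 + 3*(-13)) = 1/(64 - 39) = 1/25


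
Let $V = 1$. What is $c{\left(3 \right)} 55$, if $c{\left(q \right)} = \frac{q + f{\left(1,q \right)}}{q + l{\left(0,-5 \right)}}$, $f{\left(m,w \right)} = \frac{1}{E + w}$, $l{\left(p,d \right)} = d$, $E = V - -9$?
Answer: $- \frac{1100}{13} \approx -84.615$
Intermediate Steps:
$E = 10$ ($E = 1 - -9 = 1 + 9 = 10$)
$f{\left(m,w \right)} = \frac{1}{10 + w}$
$c{\left(q \right)} = \frac{q + \frac{1}{10 + q}}{-5 + q}$ ($c{\left(q \right)} = \frac{q + \frac{1}{10 + q}}{q - 5} = \frac{q + \frac{1}{10 + q}}{-5 + q}$)
$c{\left(3 \right)} 55 = \frac{1 + 3 \left(10 + 3\right)}{\left(-5 + 3\right) \left(10 + 3\right)} 55 = \frac{1 + 3 \cdot 13}{\left(-2\right) 13} \cdot 55 = \left(- \frac{1}{2}\right) \frac{1}{13} \left(1 + 39\right) 55 = \left(- \frac{1}{2}\right) \frac{1}{13} \cdot 40 \cdot 55 = \left(- \frac{20}{13}\right) 55 = - \frac{1100}{13}$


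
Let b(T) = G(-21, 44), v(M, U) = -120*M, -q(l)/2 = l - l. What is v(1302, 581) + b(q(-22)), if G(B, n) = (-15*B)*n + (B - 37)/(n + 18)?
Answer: -4413809/31 ≈ -1.4238e+5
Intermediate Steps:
q(l) = 0 (q(l) = -2*(l - l) = -2*0 = 0)
G(B, n) = (-37 + B)/(18 + n) - 15*B*n (G(B, n) = -15*B*n + (-37 + B)/(18 + n) = (-37 + B)/(18 + n) - 15*B*n)
b(T) = 429631/31 (b(T) = (-37 - 21 - 270*(-21)*44 - 15*(-21)*44**2)/(18 + 44) = (-37 - 21 + 249480 - 15*(-21)*1936)/62 = (-37 - 21 + 249480 + 609840)/62 = (1/62)*859262 = 429631/31)
v(1302, 581) + b(q(-22)) = -120*1302 + 429631/31 = -156240 + 429631/31 = -4413809/31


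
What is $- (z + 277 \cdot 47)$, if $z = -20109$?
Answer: $7090$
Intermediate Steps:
$- (z + 277 \cdot 47) = - (-20109 + 277 \cdot 47) = - (-20109 + 13019) = \left(-1\right) \left(-7090\right) = 7090$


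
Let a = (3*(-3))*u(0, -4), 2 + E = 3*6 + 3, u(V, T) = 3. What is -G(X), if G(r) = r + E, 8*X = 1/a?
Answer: -4103/216 ≈ -18.995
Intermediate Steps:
E = 19 (E = -2 + (3*6 + 3) = -2 + (18 + 3) = -2 + 21 = 19)
a = -27 (a = (3*(-3))*3 = -9*3 = -27)
X = -1/216 (X = (⅛)/(-27) = (⅛)*(-1/27) = -1/216 ≈ -0.0046296)
G(r) = 19 + r (G(r) = r + 19 = 19 + r)
-G(X) = -(19 - 1/216) = -1*4103/216 = -4103/216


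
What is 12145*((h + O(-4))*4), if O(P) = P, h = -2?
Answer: -291480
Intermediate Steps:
12145*((h + O(-4))*4) = 12145*((-2 - 4)*4) = 12145*(-6*4) = 12145*(-24) = -291480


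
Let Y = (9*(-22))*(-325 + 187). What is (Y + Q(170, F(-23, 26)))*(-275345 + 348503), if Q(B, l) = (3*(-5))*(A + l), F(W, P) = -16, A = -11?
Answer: 2028598182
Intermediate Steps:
Y = 27324 (Y = -198*(-138) = 27324)
Q(B, l) = 165 - 15*l (Q(B, l) = (3*(-5))*(-11 + l) = -15*(-11 + l) = 165 - 15*l)
(Y + Q(170, F(-23, 26)))*(-275345 + 348503) = (27324 + (165 - 15*(-16)))*(-275345 + 348503) = (27324 + (165 + 240))*73158 = (27324 + 405)*73158 = 27729*73158 = 2028598182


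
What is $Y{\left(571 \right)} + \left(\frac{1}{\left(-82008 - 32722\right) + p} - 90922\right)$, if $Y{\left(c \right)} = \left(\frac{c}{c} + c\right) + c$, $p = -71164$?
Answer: $- \frac{16689377427}{185894} \approx -89779.0$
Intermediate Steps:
$Y{\left(c \right)} = 1 + 2 c$ ($Y{\left(c \right)} = \left(1 + c\right) + c = 1 + 2 c$)
$Y{\left(571 \right)} + \left(\frac{1}{\left(-82008 - 32722\right) + p} - 90922\right) = \left(1 + 2 \cdot 571\right) + \left(\frac{1}{\left(-82008 - 32722\right) - 71164} - 90922\right) = \left(1 + 1142\right) - \left(90922 - \frac{1}{-114730 - 71164}\right) = 1143 - \left(90922 - \frac{1}{-185894}\right) = 1143 - \frac{16901854269}{185894} = - \frac{16689377427}{185894}$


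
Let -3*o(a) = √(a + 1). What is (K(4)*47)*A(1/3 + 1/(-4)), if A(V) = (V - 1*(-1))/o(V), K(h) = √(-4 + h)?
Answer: 0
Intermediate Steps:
o(a) = -√(1 + a)/3 (o(a) = -√(a + 1)/3 = -√(1 + a)/3)
A(V) = -3*√(1 + V) (A(V) = (V - 1*(-1))/((-√(1 + V)/3)) = (V + 1)*(-3/√(1 + V)) = (1 + V)*(-3/√(1 + V)) = -3*√(1 + V))
(K(4)*47)*A(1/3 + 1/(-4)) = (√(-4 + 4)*47)*(-3*√(1 + (1/3 + 1/(-4)))) = (√0*47)*(-3*√(1 + (1*(⅓) + 1*(-¼)))) = (0*47)*(-3*√(1 + (⅓ - ¼))) = 0*(-3*√(1 + 1/12)) = 0*(-√39/2) = 0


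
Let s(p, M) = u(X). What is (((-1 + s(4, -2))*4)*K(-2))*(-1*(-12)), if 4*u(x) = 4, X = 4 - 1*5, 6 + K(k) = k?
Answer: 0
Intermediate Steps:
K(k) = -6 + k
X = -1 (X = 4 - 5 = -1)
u(x) = 1 (u(x) = (¼)*4 = 1)
s(p, M) = 1
(((-1 + s(4, -2))*4)*K(-2))*(-1*(-12)) = (((-1 + 1)*4)*(-6 - 2))*(-1*(-12)) = ((0*4)*(-8))*12 = (0*(-8))*12 = 0*12 = 0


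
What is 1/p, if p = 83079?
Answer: 1/83079 ≈ 1.2037e-5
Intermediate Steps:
1/p = 1/83079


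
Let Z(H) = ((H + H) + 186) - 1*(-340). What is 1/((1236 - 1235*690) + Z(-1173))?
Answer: -1/852734 ≈ -1.1727e-6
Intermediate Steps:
Z(H) = 526 + 2*H (Z(H) = (2*H + 186) + 340 = (186 + 2*H) + 340 = 526 + 2*H)
1/((1236 - 1235*690) + Z(-1173)) = 1/((1236 - 1235*690) + (526 + 2*(-1173))) = 1/((1236 - 852150) + (526 - 2346)) = 1/(-850914 - 1820) = 1/(-852734) = -1/852734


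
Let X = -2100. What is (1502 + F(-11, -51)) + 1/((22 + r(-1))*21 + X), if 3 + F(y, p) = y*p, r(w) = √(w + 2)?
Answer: 3331019/1617 ≈ 2060.0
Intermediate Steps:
r(w) = √(2 + w)
F(y, p) = -3 + p*y (F(y, p) = -3 + y*p = -3 + p*y)
(1502 + F(-11, -51)) + 1/((22 + r(-1))*21 + X) = (1502 + (-3 - 51*(-11))) + 1/((22 + √(2 - 1))*21 - 2100) = (1502 + (-3 + 561)) + 1/((22 + √1)*21 - 2100) = (1502 + 558) + 1/((22 + 1)*21 - 2100) = 2060 + 1/(23*21 - 2100) = 2060 + 1/(483 - 2100) = 2060 + 1/(-1617) = 2060 - 1/1617 = 3331019/1617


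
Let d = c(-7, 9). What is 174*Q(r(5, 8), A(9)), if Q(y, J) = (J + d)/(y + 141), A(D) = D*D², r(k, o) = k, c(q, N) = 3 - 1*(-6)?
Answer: 64206/73 ≈ 879.53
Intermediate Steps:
c(q, N) = 9 (c(q, N) = 3 + 6 = 9)
d = 9
A(D) = D³
Q(y, J) = (9 + J)/(141 + y) (Q(y, J) = (J + 9)/(y + 141) = (9 + J)/(141 + y))
174*Q(r(5, 8), A(9)) = 174*((9 + 9³)/(141 + 5)) = 174*((9 + 729)/146) = 174*((1/146)*738) = 174*(369/73) = 64206/73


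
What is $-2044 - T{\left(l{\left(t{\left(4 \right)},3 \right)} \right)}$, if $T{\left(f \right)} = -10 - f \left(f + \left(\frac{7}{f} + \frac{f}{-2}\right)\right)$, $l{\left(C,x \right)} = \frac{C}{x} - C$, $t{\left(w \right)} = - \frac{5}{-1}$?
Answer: $- \frac{18193}{9} \approx -2021.4$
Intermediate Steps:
$t{\left(w \right)} = 5$ ($t{\left(w \right)} = \left(-5\right) \left(-1\right) = 5$)
$l{\left(C,x \right)} = - C + \frac{C}{x}$
$T{\left(f \right)} = -10 - f \left(\frac{f}{2} + \frac{7}{f}\right)$ ($T{\left(f \right)} = -10 - f \left(f + \left(\frac{7}{f} + f \left(- \frac{1}{2}\right)\right)\right) = -10 - f \left(f - \left(\frac{f}{2} - \frac{7}{f}\right)\right) = -10 - f \left(\frac{f}{2} + \frac{7}{f}\right)$)
$-2044 - T{\left(l{\left(t{\left(4 \right)},3 \right)} \right)} = -2044 - \left(-17 - \frac{\left(\left(-1\right) 5 + \frac{5}{3}\right)^{2}}{2}\right) = -2044 - \left(-17 - \frac{\left(-5 + 5 \cdot \frac{1}{3}\right)^{2}}{2}\right) = -2044 - \left(-17 - \frac{\left(-5 + \frac{5}{3}\right)^{2}}{2}\right) = -2044 - \left(-17 - \frac{\left(- \frac{10}{3}\right)^{2}}{2}\right) = -2044 - \left(-17 - \frac{50}{9}\right) = -2044 - - \frac{203}{9} = -2044 + \frac{203}{9} = - \frac{18193}{9}$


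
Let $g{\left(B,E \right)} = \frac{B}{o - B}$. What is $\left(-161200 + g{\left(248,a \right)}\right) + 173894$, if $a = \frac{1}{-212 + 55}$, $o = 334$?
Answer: $\frac{545966}{43} \approx 12697.0$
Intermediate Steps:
$a = - \frac{1}{157}$ ($a = \frac{1}{-157} = - \frac{1}{157} \approx -0.0063694$)
$g{\left(B,E \right)} = \frac{B}{334 - B}$
$\left(-161200 + g{\left(248,a \right)}\right) + 173894 = \left(-161200 - \frac{248}{-334 + 248}\right) + 173894 = \left(-161200 - \frac{248}{-86}\right) + 173894 = \left(-161200 - 248 \left(- \frac{1}{86}\right)\right) + 173894 = \left(-161200 + \frac{124}{43}\right) + 173894 = - \frac{6931476}{43} + 173894 = \frac{545966}{43}$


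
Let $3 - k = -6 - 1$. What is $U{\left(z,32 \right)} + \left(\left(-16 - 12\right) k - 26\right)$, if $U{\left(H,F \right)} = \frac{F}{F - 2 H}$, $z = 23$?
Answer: $- \frac{2158}{7} \approx -308.29$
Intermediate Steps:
$k = 10$ ($k = 3 - \left(-6 - 1\right) = 3 - -7 = 3 + 7 = 10$)
$U{\left(z,32 \right)} + \left(\left(-16 - 12\right) k - 26\right) = \frac{32}{32 - 46} + \left(\left(-16 - 12\right) 10 - 26\right) = \frac{32}{-14} - 306 = 32 \left(- \frac{1}{14}\right) - 306 = - \frac{16}{7} - 306 = - \frac{2158}{7}$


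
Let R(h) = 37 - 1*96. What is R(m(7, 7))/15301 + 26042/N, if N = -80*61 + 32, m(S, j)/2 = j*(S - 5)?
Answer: -199377337/37089624 ≈ -5.3756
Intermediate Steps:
m(S, j) = 2*j*(-5 + S) (m(S, j) = 2*(j*(S - 5)) = 2*(j*(-5 + S)) = 2*j*(-5 + S))
R(h) = -59 (R(h) = 37 - 96 = -59)
N = -4848 (N = -4880 + 32 = -4848)
R(m(7, 7))/15301 + 26042/N = -59/15301 + 26042/(-4848) = -59*1/15301 + 26042*(-1/4848) = -59/15301 - 13021/2424 = -199377337/37089624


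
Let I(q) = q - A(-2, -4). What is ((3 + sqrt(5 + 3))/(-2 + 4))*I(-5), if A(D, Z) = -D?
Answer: -21/2 - 7*sqrt(2) ≈ -20.400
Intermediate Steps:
I(q) = -2 + q (I(q) = q - (-1)*(-2) = q - 1*2 = q - 2 = -2 + q)
((3 + sqrt(5 + 3))/(-2 + 4))*I(-5) = ((3 + sqrt(5 + 3))/(-2 + 4))*(-2 - 5) = ((3 + sqrt(8))/2)*(-7) = ((3 + 2*sqrt(2))*(1/2))*(-7) = (3/2 + sqrt(2))*(-7) = -21/2 - 7*sqrt(2)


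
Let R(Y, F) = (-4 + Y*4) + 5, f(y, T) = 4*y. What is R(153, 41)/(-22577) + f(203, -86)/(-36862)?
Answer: -2923495/59445241 ≈ -0.049180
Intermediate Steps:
R(Y, F) = 1 + 4*Y (R(Y, F) = (-4 + 4*Y) + 5 = 1 + 4*Y)
R(153, 41)/(-22577) + f(203, -86)/(-36862) = (1 + 4*153)/(-22577) + (4*203)/(-36862) = (1 + 612)*(-1/22577) + 812*(-1/36862) = 613*(-1/22577) - 58/2633 = -613/22577 - 58/2633 = -2923495/59445241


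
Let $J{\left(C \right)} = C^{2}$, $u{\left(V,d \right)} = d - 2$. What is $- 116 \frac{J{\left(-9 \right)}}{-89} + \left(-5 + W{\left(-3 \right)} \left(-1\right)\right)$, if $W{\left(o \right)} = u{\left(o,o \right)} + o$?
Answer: $\frac{9663}{89} \approx 108.57$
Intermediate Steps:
$u{\left(V,d \right)} = -2 + d$ ($u{\left(V,d \right)} = d - 2 = -2 + d$)
$W{\left(o \right)} = -2 + 2 o$ ($W{\left(o \right)} = \left(-2 + o\right) + o = -2 + 2 o$)
$- 116 \frac{J{\left(-9 \right)}}{-89} + \left(-5 + W{\left(-3 \right)} \left(-1\right)\right) = - 116 \frac{\left(-9\right)^{2}}{-89} - \left(5 - \left(-2 + 2 \left(-3\right)\right) \left(-1\right)\right) = - 116 \cdot 81 \left(- \frac{1}{89}\right) - \left(5 - \left(-2 - 6\right) \left(-1\right)\right) = \left(-116\right) \left(- \frac{81}{89}\right) - -3 = \frac{9396}{89} + \left(-5 + 8\right) = \frac{9396}{89} + 3 = \frac{9663}{89}$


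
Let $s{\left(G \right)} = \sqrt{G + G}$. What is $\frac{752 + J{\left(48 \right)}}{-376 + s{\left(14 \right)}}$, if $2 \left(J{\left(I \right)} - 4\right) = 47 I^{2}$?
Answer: $- \frac{1720200}{11779} - \frac{9150 \sqrt{7}}{11779} \approx -148.09$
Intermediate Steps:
$J{\left(I \right)} = 4 + \frac{47 I^{2}}{2}$
$s{\left(G \right)} = \sqrt{2} \sqrt{G}$ ($s{\left(G \right)} = \sqrt{2 G} = \sqrt{2} \sqrt{G}$)
$\frac{752 + J{\left(48 \right)}}{-376 + s{\left(14 \right)}} = \frac{752 + \left(4 + \frac{47 \cdot 48^{2}}{2}\right)}{-376 + \sqrt{2} \sqrt{14}} = \frac{752 + \left(4 + \frac{47}{2} \cdot 2304\right)}{-376 + 2 \sqrt{7}} = \frac{752 + \left(4 + 54144\right)}{-376 + 2 \sqrt{7}} = \frac{752 + 54148}{-376 + 2 \sqrt{7}} = \frac{54900}{-376 + 2 \sqrt{7}}$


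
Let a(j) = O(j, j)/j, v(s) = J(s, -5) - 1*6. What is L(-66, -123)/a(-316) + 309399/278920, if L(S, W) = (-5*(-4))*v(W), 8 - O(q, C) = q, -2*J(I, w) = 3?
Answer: 1110087773/7530840 ≈ 147.41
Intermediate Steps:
J(I, w) = -3/2 (J(I, w) = -1/2*3 = -3/2)
v(s) = -15/2 (v(s) = -3/2 - 1*6 = -3/2 - 6 = -15/2)
O(q, C) = 8 - q
a(j) = (8 - j)/j
L(S, W) = -150 (L(S, W) = -5*(-4)*(-15/2) = 20*(-15/2) = -150)
L(-66, -123)/a(-316) + 309399/278920 = -150*(-316/(8 - 1*(-316))) + 309399/278920 = -150*(-316/(8 + 316)) + 309399*(1/278920) = -150/((-1/316*324)) + 309399/278920 = -150/(-81/79) + 309399/278920 = -150*(-79/81) + 309399/278920 = 3950/27 + 309399/278920 = 1110087773/7530840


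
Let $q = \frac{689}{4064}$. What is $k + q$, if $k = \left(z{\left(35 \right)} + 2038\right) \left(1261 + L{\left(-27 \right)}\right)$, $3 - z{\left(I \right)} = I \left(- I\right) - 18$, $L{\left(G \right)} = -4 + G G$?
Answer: $\frac{26505506225}{4064} \approx 6.522 \cdot 10^{6}$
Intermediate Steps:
$L{\left(G \right)} = -4 + G^{2}$
$z{\left(I \right)} = 21 + I^{2}$ ($z{\left(I \right)} = 3 - \left(I \left(- I\right) - 18\right) = 3 - \left(- I^{2} - 18\right) = 3 - \left(-18 - I^{2}\right) = 3 + \left(18 + I^{2}\right) = 21 + I^{2}$)
$q = \frac{689}{4064}$ ($q = 689 \cdot \frac{1}{4064} = \frac{689}{4064} \approx 0.16954$)
$k = 6522024$ ($k = \left(\left(21 + 35^{2}\right) + 2038\right) \left(1261 - \left(4 - \left(-27\right)^{2}\right)\right) = \left(\left(21 + 1225\right) + 2038\right) \left(1261 + \left(-4 + 729\right)\right) = \left(1246 + 2038\right) \left(1261 + 725\right) = 3284 \cdot 1986 = 6522024$)
$k + q = 6522024 + \frac{689}{4064} = \frac{26505506225}{4064}$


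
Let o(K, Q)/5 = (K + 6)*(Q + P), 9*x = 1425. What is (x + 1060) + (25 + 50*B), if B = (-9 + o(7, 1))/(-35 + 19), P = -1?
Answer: 30515/24 ≈ 1271.5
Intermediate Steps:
x = 475/3 (x = (⅑)*1425 = 475/3 ≈ 158.33)
o(K, Q) = 5*(-1 + Q)*(6 + K) (o(K, Q) = 5*((K + 6)*(Q - 1)) = 5*((6 + K)*(-1 + Q)) = 5*((-1 + Q)*(6 + K)) = 5*(-1 + Q)*(6 + K))
B = 9/16 (B = (-9 + (-30 - 5*7 + 30*1 + 5*7*1))/(-35 + 19) = (-9 + (-30 - 35 + 30 + 35))/(-16) = (-9 + 0)*(-1/16) = -9*(-1/16) = 9/16 ≈ 0.56250)
(x + 1060) + (25 + 50*B) = (475/3 + 1060) + (25 + 50*(9/16)) = 3655/3 + (25 + 225/8) = 3655/3 + 425/8 = 30515/24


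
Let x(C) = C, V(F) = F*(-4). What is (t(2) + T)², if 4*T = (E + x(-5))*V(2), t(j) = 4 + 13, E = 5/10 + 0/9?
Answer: 676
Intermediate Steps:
V(F) = -4*F
E = ½ (E = 5*(⅒) + 0*(⅑) = ½ + 0 = ½ ≈ 0.50000)
t(j) = 17
T = 9 (T = ((½ - 5)*(-4*2))/4 = (-9/2*(-8))/4 = (¼)*36 = 9)
(t(2) + T)² = (17 + 9)² = 26² = 676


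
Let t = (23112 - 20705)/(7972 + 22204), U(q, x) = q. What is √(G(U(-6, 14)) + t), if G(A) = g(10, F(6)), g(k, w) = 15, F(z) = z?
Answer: √858218642/7544 ≈ 3.8833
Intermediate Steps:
G(A) = 15
t = 2407/30176 ≈ 0.079765
√(G(U(-6, 14)) + t) = √(15 + 2407/30176) = √(455047/30176) = √858218642/7544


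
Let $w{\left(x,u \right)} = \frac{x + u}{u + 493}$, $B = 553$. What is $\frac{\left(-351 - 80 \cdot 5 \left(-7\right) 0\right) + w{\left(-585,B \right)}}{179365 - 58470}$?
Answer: $- \frac{183589}{63228085} \approx -0.0029036$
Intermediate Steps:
$w{\left(x,u \right)} = \frac{u + x}{493 + u}$
$\frac{\left(-351 - 80 \cdot 5 \left(-7\right) 0\right) + w{\left(-585,B \right)}}{179365 - 58470} = \frac{\left(-351 - 80 \cdot 5 \left(-7\right) 0\right) + \frac{553 - 585}{493 + 553}}{179365 - 58470} = \frac{\left(-351 - 80 \left(\left(-35\right) 0\right)\right) + \frac{1}{1046} \left(-32\right)}{120895} = \left(\left(-351 - 0\right) + \frac{1}{1046} \left(-32\right)\right) \frac{1}{120895} = \left(\left(-351 + 0\right) - \frac{16}{523}\right) \frac{1}{120895} = \left(-351 - \frac{16}{523}\right) \frac{1}{120895} = \left(- \frac{183589}{523}\right) \frac{1}{120895} = - \frac{183589}{63228085}$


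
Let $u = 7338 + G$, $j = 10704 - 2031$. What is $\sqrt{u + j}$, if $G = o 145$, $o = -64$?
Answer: $\sqrt{6731} \approx 82.043$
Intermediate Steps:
$G = -9280$ ($G = \left(-64\right) 145 = -9280$)
$j = 8673$
$u = -1942$ ($u = 7338 - 9280 = -1942$)
$\sqrt{u + j} = \sqrt{-1942 + 8673} = \sqrt{6731}$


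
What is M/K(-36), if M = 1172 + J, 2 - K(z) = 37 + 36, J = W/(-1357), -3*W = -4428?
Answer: -1588928/96347 ≈ -16.492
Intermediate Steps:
W = 1476 (W = -⅓*(-4428) = 1476)
J = -1476/1357 (J = 1476/(-1357) = 1476*(-1/1357) = -1476/1357 ≈ -1.0877)
K(z) = -71 (K(z) = 2 - (37 + 36) = 2 - 1*73 = 2 - 73 = -71)
M = 1588928/1357 (M = 1172 - 1476/1357 = 1588928/1357 ≈ 1170.9)
M/K(-36) = (1588928/1357)/(-71) = (1588928/1357)*(-1/71) = -1588928/96347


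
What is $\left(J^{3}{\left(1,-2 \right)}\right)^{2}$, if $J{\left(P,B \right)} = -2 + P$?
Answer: $1$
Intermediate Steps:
$\left(J^{3}{\left(1,-2 \right)}\right)^{2} = \left(\left(-2 + 1\right)^{3}\right)^{2} = \left(\left(-1\right)^{3}\right)^{2} = \left(-1\right)^{2} = 1$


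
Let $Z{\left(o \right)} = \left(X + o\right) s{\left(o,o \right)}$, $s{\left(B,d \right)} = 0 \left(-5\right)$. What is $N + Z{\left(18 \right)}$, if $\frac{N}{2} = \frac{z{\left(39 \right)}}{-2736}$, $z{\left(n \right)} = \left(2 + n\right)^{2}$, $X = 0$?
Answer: $- \frac{1681}{1368} \approx -1.2288$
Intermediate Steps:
$s{\left(B,d \right)} = 0$
$Z{\left(o \right)} = 0$ ($Z{\left(o \right)} = \left(0 + o\right) 0 = o 0 = 0$)
$N = - \frac{1681}{1368}$ ($N = 2 \frac{\left(2 + 39\right)^{2}}{-2736} = 2 \cdot 41^{2} \left(- \frac{1}{2736}\right) = 2 \cdot 1681 \left(- \frac{1}{2736}\right) = 2 \left(- \frac{1681}{2736}\right) = - \frac{1681}{1368} \approx -1.2288$)
$N + Z{\left(18 \right)} = - \frac{1681}{1368} + 0 = - \frac{1681}{1368}$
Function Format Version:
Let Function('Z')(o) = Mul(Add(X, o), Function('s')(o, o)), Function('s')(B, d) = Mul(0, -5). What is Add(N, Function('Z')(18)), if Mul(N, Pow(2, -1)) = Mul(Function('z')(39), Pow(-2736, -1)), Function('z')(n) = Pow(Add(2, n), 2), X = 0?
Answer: Rational(-1681, 1368) ≈ -1.2288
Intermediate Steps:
Function('s')(B, d) = 0
Function('Z')(o) = 0 (Function('Z')(o) = Mul(Add(0, o), 0) = Mul(o, 0) = 0)
N = Rational(-1681, 1368) (N = Mul(2, Mul(Pow(Add(2, 39), 2), Pow(-2736, -1))) = Mul(2, Mul(Pow(41, 2), Rational(-1, 2736))) = Mul(2, Mul(1681, Rational(-1, 2736))) = Mul(2, Rational(-1681, 2736)) = Rational(-1681, 1368) ≈ -1.2288)
Add(N, Function('Z')(18)) = Add(Rational(-1681, 1368), 0) = Rational(-1681, 1368)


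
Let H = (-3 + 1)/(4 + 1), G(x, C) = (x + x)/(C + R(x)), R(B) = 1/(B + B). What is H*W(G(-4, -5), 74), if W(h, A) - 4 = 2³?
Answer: -24/5 ≈ -4.8000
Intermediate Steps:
R(B) = 1/(2*B)
G(x, C) = 2*x/(C + 1/(2*x)) (G(x, C) = (x + x)/(C + 1/(2*x)) = (2*x)/(C + 1/(2*x)) = 2*x/(C + 1/(2*x)))
H = -⅖ (H = -2/5 = -2*⅕ = -⅖ ≈ -0.40000)
W(h, A) = 12 (W(h, A) = 4 + 2³ = 4 + 8 = 12)
H*W(G(-4, -5), 74) = -⅖*12 = -24/5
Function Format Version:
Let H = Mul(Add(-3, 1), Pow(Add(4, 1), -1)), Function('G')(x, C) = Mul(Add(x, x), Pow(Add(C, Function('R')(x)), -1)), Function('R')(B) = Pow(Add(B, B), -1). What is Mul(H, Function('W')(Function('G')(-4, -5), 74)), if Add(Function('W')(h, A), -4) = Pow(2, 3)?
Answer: Rational(-24, 5) ≈ -4.8000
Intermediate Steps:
Function('R')(B) = Mul(Rational(1, 2), Pow(B, -1)) (Function('R')(B) = Pow(Mul(2, B), -1) = Mul(Rational(1, 2), Pow(B, -1)))
Function('G')(x, C) = Mul(2, x, Pow(Add(C, Mul(Rational(1, 2), Pow(x, -1))), -1)) (Function('G')(x, C) = Mul(Add(x, x), Pow(Add(C, Mul(Rational(1, 2), Pow(x, -1))), -1)) = Mul(Mul(2, x), Pow(Add(C, Mul(Rational(1, 2), Pow(x, -1))), -1)) = Mul(2, x, Pow(Add(C, Mul(Rational(1, 2), Pow(x, -1))), -1)))
H = Rational(-2, 5) (H = Mul(-2, Pow(5, -1)) = Mul(-2, Rational(1, 5)) = Rational(-2, 5) ≈ -0.40000)
Function('W')(h, A) = 12 (Function('W')(h, A) = Add(4, Pow(2, 3)) = Add(4, 8) = 12)
Mul(H, Function('W')(Function('G')(-4, -5), 74)) = Mul(Rational(-2, 5), 12) = Rational(-24, 5)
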